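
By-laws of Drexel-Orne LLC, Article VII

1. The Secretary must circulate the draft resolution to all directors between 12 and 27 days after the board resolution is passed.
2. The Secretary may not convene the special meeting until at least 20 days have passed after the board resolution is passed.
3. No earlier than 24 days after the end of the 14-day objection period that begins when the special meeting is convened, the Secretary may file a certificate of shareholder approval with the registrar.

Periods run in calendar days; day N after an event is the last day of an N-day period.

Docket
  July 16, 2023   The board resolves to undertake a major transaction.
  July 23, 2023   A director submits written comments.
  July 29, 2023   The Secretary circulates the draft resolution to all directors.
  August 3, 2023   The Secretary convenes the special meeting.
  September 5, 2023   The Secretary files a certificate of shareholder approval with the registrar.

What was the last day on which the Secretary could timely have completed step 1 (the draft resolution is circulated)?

Step 1 runs from July 16, 2023, when the board resolution is passed. The window is 12–27 days after July 16, 2023; it closes on August 12, 2023.

August 12, 2023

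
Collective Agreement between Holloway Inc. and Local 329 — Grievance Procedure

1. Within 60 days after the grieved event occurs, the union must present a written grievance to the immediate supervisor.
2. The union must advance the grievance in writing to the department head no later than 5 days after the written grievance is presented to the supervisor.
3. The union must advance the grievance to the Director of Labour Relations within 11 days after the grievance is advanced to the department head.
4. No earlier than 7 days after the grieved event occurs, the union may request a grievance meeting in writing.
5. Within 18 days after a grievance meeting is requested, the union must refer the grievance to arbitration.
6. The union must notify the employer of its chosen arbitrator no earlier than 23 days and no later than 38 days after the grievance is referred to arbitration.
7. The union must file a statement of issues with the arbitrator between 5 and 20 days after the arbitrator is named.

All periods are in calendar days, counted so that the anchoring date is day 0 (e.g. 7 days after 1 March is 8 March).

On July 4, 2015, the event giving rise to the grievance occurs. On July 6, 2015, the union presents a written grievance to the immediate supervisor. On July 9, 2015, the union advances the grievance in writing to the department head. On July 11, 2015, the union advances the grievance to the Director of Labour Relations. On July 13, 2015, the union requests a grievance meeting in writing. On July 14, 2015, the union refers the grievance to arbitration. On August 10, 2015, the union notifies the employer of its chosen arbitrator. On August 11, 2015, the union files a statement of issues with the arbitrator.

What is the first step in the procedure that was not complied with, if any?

Step 7

Step 1: 60 days after July 4, 2015 (when the grieved event occurs) is September 2, 2015; July 6, 2015 is within that limit.
Step 2: 5 days after July 6, 2015 (when the written grievance is presented to the supervisor) is July 11, 2015; completed July 9, 2015, before the deadline.
Step 3: 11 days after July 9, 2015 (when the grievance is advanced to the department head) is July 20, 2015; July 11, 2015 is within that limit.
Step 4: the earliest permitted date is 7 days after July 4, 2015 (when the grieved event occurs), i.e. July 11, 2015; July 13, 2015 is on or after that date.
Step 5: 18 days after July 13, 2015 (when a grievance meeting is requested) is July 31, 2015; done July 14, 2015 — timely.
Step 6: the window is 23–38 days after July 14, 2015 (when the grievance is referred to arbitration), so August 6, 2015 through August 21, 2015; done August 10, 2015 — within the window.
Step 7: the window is 5–20 days after August 10, 2015 (when the arbitrator is named), so August 15, 2015 through August 30, 2015; August 11, 2015 is 4 days too early.
The analysis stops there.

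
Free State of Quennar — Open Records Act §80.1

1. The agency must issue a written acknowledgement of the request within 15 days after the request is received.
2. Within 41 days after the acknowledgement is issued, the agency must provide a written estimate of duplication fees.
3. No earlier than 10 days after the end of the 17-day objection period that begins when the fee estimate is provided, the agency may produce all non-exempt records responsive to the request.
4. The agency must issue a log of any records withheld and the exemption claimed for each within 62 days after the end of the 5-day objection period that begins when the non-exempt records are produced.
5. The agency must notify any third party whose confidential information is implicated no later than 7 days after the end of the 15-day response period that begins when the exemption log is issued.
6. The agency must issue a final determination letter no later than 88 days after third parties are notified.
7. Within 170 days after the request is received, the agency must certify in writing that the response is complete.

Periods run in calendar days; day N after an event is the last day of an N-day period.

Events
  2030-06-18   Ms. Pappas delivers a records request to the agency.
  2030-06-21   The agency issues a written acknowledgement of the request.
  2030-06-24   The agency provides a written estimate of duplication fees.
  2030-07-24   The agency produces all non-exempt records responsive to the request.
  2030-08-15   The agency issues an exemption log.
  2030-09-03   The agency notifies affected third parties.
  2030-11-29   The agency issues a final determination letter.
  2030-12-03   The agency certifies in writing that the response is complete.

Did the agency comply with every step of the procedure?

Step 1: 15 days after 2030-06-18 (when the request is received) is 2030-07-03; completed 2030-06-21, before the deadline.
Step 2: 41 days after 2030-06-21 (when the acknowledgement is issued) is 2030-08-01; done 2030-06-24 — timely.
Step 3: the earliest permitted date is 10 days after 2030-07-11 (end of the 17-day objection period, which began when the fee estimate is provided on 2030-06-24), i.e. 2030-07-21; 2030-07-24 is on or after that date.
Step 4: 62 days after 2030-07-29 (end of the 5-day objection period, which began when the non-exempt records are produced on 2030-07-24) is 2030-09-29; completed 2030-08-15, before the deadline.
Step 5: 7 days after 2030-08-30 (end of the 15-day response period, which began when the exemption log is issued on 2030-08-15) is 2030-09-06; done 2030-09-03 — timely.
Step 6: 88 days after 2030-09-03 (when third parties are notified) is 2030-11-30; completed 2030-11-29, before the deadline.
Step 7: 170 days after 2030-06-18 (when the request is received) is 2030-12-05; completed 2030-12-03, before the deadline.

Yes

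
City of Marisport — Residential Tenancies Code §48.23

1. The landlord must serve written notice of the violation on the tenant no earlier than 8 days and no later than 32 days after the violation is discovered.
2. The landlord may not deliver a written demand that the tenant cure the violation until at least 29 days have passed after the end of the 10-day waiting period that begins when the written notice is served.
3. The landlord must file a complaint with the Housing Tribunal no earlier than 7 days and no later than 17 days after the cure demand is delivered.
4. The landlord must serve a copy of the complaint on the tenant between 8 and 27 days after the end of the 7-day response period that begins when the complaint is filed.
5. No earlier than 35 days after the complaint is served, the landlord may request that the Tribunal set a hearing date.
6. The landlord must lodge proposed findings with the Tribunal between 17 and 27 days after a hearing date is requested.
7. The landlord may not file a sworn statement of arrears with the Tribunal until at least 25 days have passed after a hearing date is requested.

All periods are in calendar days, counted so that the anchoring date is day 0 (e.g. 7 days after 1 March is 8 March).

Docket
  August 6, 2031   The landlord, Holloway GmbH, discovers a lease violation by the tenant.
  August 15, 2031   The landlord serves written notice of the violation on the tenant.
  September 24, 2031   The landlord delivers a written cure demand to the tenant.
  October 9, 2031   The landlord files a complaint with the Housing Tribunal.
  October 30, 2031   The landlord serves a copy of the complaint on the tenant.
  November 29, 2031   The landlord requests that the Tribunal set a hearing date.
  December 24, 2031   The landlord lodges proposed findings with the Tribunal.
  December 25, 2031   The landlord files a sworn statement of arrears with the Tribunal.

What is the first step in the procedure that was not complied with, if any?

Step 1: the window is 8–32 days after August 6, 2031 (when the violation is discovered), so August 14, 2031 through September 7, 2031; August 15, 2031 falls inside that range.
Step 2: the earliest permitted date is 29 days after August 25, 2031 (end of the 10-day waiting period, which began when the written notice is served on August 15, 2031), i.e. September 23, 2031; September 24, 2031 is on or after that date.
Step 3: the window is 7–17 days after September 24, 2031 (when the cure demand is delivered), so October 1, 2031 through October 11, 2031; done October 9, 2031, which is between those dates.
Step 4: the window is 8–27 days after October 16, 2031 (end of the 7-day response period, which began when the complaint is filed on October 9, 2031), so October 24, 2031 through November 12, 2031; done October 30, 2031, which is between those dates.
Step 5: the earliest permitted date is 35 days after October 30, 2031 (when the complaint is served), i.e. December 4, 2031; acted on November 29, 2031, 5 days prematurely.

Step 5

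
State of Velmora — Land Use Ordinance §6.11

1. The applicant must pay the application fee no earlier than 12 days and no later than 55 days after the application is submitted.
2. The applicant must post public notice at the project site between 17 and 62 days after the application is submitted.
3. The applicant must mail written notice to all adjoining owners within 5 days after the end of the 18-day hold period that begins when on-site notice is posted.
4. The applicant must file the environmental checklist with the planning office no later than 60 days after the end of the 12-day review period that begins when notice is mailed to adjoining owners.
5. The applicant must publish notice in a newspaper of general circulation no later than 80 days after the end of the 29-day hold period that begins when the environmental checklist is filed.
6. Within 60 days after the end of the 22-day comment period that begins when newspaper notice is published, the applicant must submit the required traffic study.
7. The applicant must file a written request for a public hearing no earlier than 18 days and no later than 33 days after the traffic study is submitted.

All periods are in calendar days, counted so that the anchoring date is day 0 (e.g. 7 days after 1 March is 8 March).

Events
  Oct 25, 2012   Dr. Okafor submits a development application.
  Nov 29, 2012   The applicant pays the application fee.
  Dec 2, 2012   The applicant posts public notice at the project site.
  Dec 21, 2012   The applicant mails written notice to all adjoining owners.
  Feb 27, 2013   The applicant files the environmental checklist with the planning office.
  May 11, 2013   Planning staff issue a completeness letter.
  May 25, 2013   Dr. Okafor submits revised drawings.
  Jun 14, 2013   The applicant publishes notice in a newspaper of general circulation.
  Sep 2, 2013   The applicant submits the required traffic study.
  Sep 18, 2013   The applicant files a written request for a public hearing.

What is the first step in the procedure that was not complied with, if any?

Step 7

Step 1: the window is 12–55 days after Oct 25, 2012 (when the application is submitted), so Nov 6, 2012 through Dec 19, 2012; done Nov 29, 2012 — within the window.
Step 2: the window is 17–62 days after Oct 25, 2012 (when the application is submitted), so Nov 11, 2012 through Dec 26, 2012; done Dec 2, 2012, which is between those dates.
Step 3: 5 days after Dec 20, 2012 (end of the 18-day hold period, which began when on-site notice is posted on Dec 2, 2012) is Dec 25, 2012; done Dec 21, 2012 — timely.
Step 4: 60 days after Jan 2, 2013 (end of the 12-day review period, which began when notice is mailed to adjoining owners on Dec 21, 2012) is Mar 3, 2013; Feb 27, 2013 is within that limit.
Step 5: 80 days after Mar 28, 2013 (end of the 29-day hold period, which began when the environmental checklist is filed on Feb 27, 2013) is Jun 16, 2013; completed Jun 14, 2013, before the deadline.
Step 6: 60 days after Jul 6, 2013 (end of the 22-day comment period, which began when newspaper notice is published on Jun 14, 2013) is Sep 4, 2013; Sep 2, 2013 is within that limit.
Step 7: the window is 18–33 days after Sep 2, 2013 (when the traffic study is submitted), so Sep 20, 2013 through Oct 5, 2013; Sep 18, 2013 is 2 days too early.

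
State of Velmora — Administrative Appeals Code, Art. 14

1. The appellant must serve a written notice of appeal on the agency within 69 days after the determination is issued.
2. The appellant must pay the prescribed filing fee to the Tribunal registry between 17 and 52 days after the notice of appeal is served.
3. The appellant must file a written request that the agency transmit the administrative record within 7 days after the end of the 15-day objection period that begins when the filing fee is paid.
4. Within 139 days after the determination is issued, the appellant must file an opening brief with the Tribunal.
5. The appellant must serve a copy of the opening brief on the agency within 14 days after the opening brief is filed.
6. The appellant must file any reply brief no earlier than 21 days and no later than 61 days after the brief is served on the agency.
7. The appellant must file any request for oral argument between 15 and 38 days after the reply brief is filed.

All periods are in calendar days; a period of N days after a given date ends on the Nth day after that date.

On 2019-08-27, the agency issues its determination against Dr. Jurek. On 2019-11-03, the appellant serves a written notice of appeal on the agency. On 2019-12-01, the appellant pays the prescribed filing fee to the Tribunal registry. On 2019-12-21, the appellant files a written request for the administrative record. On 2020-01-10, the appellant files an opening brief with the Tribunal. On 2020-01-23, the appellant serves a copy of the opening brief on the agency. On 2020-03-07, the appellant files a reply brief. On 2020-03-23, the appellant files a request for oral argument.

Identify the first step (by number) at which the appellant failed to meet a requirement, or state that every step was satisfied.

Step 1: 69 days after 2019-08-27 (when the determination is issued) is 2019-11-04; 2019-11-03 is within that limit.
Step 2: the window is 17–52 days after 2019-11-03 (when the notice of appeal is served), so 2019-11-20 through 2019-12-25; done 2019-12-01, which is between those dates.
Step 3: 7 days after 2019-12-16 (end of the 15-day objection period, which began when the filing fee is paid on 2019-12-01) is 2019-12-23; completed 2019-12-21, before the deadline.
Step 4: 139 days after 2019-08-27 (when the determination is issued) is 2020-01-13; 2020-01-10 is within that limit.
Step 5: 14 days after 2020-01-10 (when the opening brief is filed) is 2020-01-24; completed 2020-01-23, before the deadline.
Step 6: the window is 21–61 days after 2020-01-23 (when the brief is served on the agency), so 2020-02-13 through 2020-03-24; 2020-03-07 falls inside that range.
Step 7: the window is 15–38 days after 2020-03-07 (when the reply brief is filed), so 2020-03-22 through 2020-04-14; done 2020-03-23 — within the window.

None — every step was satisfied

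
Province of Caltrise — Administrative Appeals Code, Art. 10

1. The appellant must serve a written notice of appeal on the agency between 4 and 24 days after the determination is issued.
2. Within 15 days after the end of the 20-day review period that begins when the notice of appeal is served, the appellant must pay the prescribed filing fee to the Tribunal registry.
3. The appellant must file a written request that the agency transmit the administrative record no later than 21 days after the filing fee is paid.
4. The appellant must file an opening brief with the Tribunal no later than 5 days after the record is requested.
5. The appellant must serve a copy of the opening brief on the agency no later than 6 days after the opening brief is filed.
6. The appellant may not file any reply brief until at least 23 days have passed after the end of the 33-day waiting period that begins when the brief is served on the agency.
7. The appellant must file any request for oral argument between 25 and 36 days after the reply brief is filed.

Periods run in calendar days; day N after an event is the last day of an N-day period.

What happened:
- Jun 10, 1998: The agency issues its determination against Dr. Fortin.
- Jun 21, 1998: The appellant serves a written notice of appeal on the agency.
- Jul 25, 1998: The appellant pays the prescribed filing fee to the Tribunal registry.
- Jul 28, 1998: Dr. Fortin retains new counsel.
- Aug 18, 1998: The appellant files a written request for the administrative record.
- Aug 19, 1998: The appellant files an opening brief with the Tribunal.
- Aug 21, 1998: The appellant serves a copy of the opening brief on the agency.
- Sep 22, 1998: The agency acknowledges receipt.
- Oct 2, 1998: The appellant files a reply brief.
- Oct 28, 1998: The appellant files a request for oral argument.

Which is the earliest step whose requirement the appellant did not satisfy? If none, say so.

Step 1 — 4 and 24 days from Jun 10, 1998 (when the determination is issued) are Jun 14, 1998 and Jul 4, 1998 respectively; done Jun 21, 1998 — within the window.
Step 2 — counting 15 days from Jul 11, 1998 (end of the 20-day review period, which began when the notice of appeal is served on Jun 21, 1998) gives a deadline of Jul 26, 1998; completed Jul 25, 1998, before the deadline.
Step 3 — counting 21 days from Jul 25, 1998 (when the filing fee is paid) gives a deadline of Aug 15, 1998; Aug 18, 1998 misses that deadline by 3 days.
Later steps need not be reached.

Step 3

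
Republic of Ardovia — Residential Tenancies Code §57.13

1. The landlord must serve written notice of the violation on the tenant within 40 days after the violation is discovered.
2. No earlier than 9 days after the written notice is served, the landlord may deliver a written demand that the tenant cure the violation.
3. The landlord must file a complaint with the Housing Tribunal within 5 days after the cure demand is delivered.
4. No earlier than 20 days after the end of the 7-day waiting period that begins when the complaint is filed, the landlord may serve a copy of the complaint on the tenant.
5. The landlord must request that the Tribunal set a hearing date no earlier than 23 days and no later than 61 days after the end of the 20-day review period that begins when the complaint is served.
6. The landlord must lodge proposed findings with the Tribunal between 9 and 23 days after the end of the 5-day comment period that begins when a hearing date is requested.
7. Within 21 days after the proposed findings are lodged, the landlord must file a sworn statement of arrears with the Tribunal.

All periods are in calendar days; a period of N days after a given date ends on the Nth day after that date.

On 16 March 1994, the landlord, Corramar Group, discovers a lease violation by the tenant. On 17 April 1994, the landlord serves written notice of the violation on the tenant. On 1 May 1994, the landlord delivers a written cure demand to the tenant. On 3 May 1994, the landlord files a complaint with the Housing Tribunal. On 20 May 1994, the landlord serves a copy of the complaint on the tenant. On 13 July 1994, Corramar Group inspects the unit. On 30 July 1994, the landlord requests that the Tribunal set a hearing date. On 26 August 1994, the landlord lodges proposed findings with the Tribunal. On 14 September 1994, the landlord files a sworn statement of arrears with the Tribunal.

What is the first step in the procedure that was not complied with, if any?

Step 4

Step 1 — counting 40 days from 16 March 1994 (when the violation is discovered) gives a deadline of 25 April 1994; completed 17 April 1994, before the deadline.
Step 2 — must wait 9 days from 17 April 1994 (when the written notice is served), so not before 26 April 1994; done 1 May 1994 — permitted.
Step 3 — counting 5 days from 1 May 1994 (when the cure demand is delivered) gives a deadline of 6 May 1994; 3 May 1994 is within that limit.
Step 4 — must wait 20 days from 10 May 1994 (end of the 7-day waiting period, which began when the complaint is filed on 3 May 1994), so not before 30 May 1994; acted on 20 May 1994, 10 days prematurely.
The analysis stops there.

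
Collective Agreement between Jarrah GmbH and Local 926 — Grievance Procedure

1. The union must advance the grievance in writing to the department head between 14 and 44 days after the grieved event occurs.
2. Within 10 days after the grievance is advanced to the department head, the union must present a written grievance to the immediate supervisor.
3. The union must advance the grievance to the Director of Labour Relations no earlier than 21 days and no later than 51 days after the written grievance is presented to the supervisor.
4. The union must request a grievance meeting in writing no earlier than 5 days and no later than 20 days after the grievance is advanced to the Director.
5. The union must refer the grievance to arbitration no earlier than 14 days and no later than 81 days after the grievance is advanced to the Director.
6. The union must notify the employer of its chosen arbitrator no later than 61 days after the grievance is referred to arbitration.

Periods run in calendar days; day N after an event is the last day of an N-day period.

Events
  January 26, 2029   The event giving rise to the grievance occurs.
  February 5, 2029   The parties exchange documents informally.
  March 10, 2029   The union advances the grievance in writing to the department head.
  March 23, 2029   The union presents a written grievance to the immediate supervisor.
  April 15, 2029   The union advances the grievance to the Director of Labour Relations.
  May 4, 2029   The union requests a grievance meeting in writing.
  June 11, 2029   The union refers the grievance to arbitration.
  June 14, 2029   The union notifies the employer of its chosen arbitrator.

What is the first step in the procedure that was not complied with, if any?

Step 2

Step 1 — 14 and 44 days from January 26, 2029 (when the grieved event occurs) are February 9, 2029 and March 11, 2029 respectively; done March 10, 2029, which is between those dates.
Step 2 — counting 10 days from March 10, 2029 (when the grievance is advanced to the department head) gives a deadline of March 20, 2029; done March 23, 2029 — 3 days late.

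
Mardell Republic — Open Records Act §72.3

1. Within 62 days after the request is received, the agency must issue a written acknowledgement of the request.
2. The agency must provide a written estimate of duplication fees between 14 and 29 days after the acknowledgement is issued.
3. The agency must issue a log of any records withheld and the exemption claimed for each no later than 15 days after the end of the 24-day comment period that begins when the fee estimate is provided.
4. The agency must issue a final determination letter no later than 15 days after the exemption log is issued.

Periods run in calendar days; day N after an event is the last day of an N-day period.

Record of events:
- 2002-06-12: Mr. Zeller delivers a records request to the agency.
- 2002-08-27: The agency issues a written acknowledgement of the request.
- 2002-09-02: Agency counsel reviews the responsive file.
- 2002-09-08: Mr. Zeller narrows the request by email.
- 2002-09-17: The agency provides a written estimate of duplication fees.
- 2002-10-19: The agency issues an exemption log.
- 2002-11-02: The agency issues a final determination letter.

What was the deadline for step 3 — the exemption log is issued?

The fee estimate is provided on 2002-09-17; the 24-day comment period therefore ends 2002-10-11, and step 3 runs from that date. 15 days after 2002-10-11 is 2002-10-26.

2002-10-26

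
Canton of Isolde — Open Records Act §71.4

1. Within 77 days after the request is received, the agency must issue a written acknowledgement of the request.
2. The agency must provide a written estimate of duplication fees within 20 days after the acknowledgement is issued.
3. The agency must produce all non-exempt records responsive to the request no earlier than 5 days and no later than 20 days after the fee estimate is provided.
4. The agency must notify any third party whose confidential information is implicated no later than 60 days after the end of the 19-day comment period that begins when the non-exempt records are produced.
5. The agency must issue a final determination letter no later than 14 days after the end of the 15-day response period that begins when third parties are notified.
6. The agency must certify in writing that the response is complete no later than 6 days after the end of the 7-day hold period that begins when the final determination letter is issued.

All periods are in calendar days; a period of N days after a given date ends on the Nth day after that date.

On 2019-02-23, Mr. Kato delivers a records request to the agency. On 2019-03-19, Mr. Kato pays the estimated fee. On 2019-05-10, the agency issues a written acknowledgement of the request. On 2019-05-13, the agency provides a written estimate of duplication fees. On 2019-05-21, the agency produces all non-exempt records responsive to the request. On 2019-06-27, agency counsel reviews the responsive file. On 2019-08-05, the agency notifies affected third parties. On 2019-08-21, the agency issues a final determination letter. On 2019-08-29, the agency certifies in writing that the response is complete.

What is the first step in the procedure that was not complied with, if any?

(1) due by 2019-02-23 + 77 days = 2019-05-11; done 2019-05-10 — timely.
(2) due by 2019-05-10 + 20 days = 2019-05-30; 2019-05-13 is within that limit.
(3) the permitted window runs from 2019-05-13 + 5 = 2019-05-18 to 2019-05-13 + 20 = 2019-06-02; done 2019-05-21, which is between those dates.
(4) due by 2019-06-09 + 60 days = 2019-08-08; 2019-08-05 is within that limit.
(5) due by 2019-08-20 + 14 days = 2019-09-03; done 2019-08-21 — timely.
(6) due by 2019-08-28 + 6 days = 2019-09-03; 2019-08-29 is within that limit.

None — every step was satisfied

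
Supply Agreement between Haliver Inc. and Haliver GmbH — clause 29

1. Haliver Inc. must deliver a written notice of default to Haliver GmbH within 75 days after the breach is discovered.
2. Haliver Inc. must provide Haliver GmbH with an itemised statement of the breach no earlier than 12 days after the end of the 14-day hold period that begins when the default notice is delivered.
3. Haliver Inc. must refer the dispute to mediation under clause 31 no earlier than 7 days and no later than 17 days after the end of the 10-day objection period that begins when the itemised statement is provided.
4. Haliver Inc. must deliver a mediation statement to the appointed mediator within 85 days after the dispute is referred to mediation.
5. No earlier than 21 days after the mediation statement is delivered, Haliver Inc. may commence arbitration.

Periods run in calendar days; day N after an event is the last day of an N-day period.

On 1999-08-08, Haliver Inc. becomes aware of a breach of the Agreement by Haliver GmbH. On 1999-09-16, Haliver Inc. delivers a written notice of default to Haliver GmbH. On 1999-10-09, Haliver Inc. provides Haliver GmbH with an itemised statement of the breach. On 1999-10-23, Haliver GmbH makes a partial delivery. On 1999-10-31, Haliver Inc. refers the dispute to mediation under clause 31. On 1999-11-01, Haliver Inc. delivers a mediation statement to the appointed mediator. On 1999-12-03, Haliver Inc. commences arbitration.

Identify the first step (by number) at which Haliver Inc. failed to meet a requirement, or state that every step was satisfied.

Step 1 — counting 75 days from 1999-08-08 (when the breach is discovered) gives a deadline of 1999-10-22; 1999-09-16 is within that limit.
Step 2 — must wait 12 days from 1999-09-30 (end of the 14-day hold period, which began when the default notice is delivered on 1999-09-16), so not before 1999-10-12; acted on 1999-10-09, 3 days prematurely.

Step 2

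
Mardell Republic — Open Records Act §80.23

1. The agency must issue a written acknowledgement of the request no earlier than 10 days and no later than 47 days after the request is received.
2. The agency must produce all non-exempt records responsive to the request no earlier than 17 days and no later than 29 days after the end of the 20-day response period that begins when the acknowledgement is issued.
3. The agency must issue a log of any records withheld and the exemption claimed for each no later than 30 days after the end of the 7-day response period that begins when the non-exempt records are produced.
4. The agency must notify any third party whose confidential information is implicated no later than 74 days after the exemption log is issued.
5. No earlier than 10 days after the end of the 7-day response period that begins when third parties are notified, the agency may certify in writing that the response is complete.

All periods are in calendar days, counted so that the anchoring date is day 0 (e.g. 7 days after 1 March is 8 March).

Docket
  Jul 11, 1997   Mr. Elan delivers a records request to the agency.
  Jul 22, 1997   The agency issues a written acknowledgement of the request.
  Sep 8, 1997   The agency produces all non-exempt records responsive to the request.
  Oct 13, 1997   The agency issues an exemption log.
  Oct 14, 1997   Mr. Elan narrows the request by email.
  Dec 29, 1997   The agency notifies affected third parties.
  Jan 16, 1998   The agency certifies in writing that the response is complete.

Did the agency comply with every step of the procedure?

Step 1 — 10 and 47 days from Jul 11, 1997 (when the request is received) are Jul 21, 1997 and Aug 27, 1997 respectively; done Jul 22, 1997 — within the window.
Step 2 — 17 and 29 days from Aug 11, 1997 (end of the 20-day response period, which began when the acknowledgement is issued on Jul 22, 1997) are Aug 28, 1997 and Sep 9, 1997 respectively; done Sep 8, 1997, which is between those dates.
Step 3 — counting 30 days from Sep 15, 1997 (end of the 7-day response period, which began when the non-exempt records are produced on Sep 8, 1997) gives a deadline of Oct 15, 1997; Oct 13, 1997 is within that limit.
Step 4 — counting 74 days from Oct 13, 1997 (when the exemption log is issued) gives a deadline of Dec 26, 1997; done Dec 29, 1997 — 3 days late.
The analysis stops there.

No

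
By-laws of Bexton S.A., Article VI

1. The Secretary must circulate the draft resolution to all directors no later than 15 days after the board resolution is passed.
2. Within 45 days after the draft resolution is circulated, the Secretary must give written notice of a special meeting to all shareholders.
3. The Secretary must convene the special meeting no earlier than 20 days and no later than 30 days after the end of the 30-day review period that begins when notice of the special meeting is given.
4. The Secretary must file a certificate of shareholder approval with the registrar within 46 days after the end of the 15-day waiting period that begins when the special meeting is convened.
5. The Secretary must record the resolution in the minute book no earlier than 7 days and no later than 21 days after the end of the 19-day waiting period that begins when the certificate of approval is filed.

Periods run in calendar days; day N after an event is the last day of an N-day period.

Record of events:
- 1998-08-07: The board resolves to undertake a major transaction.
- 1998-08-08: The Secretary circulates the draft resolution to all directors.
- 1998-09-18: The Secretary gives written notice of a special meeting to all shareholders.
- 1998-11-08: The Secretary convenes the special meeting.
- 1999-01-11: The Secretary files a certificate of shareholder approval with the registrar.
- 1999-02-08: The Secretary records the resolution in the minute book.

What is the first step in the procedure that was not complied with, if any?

Step 4

Step 1: 15 days after 1998-08-07 (when the board resolution is passed) is 1998-08-22; completed 1998-08-08, before the deadline.
Step 2: 45 days after 1998-08-08 (when the draft resolution is circulated) is 1998-09-22; 1998-09-18 is within that limit.
Step 3: the window is 20–30 days after 1998-10-18 (end of the 30-day review period, which began when notice of the special meeting is given on 1998-09-18), so 1998-11-07 through 1998-11-17; done 1998-11-08, which is between those dates.
Step 4: 46 days after 1998-11-23 (end of the 15-day waiting period, which began when the special meeting is convened on 1998-11-08) is 1999-01-08; done 1999-01-11 — 3 days late.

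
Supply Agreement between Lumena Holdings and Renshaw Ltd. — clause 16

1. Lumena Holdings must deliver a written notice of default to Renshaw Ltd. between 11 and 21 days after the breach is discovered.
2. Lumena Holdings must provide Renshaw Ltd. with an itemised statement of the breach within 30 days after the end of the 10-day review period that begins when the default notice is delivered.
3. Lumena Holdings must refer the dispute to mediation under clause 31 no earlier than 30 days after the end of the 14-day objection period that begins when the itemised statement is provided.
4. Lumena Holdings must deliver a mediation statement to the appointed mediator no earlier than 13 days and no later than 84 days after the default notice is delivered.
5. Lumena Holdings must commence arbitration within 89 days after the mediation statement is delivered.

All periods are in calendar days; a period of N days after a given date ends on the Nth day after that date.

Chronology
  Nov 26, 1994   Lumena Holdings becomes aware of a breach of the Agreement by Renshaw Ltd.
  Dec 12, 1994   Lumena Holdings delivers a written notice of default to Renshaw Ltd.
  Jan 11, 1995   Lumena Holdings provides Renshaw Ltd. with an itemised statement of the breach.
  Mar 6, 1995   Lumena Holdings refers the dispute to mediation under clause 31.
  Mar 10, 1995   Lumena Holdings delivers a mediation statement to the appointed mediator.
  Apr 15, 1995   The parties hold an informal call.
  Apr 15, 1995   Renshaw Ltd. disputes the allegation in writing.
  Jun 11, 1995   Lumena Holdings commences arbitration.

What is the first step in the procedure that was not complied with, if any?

(1) the permitted window runs from Nov 26, 1994 + 11 = Dec 7, 1994 to Nov 26, 1994 + 21 = Dec 17, 1994; Dec 12, 1994 falls inside that range.
(2) due by Dec 22, 1994 + 30 days = Jan 21, 1995; completed Jan 11, 1995, before the deadline.
(3) permitted from Jan 25, 1995 + 30 days = Feb 24, 1995 onward; done Mar 6, 1995, after the minimum wait.
(4) the permitted window runs from Dec 12, 1994 + 13 = Dec 25, 1994 to Dec 12, 1994 + 84 = Mar 6, 1995; done Mar 10, 1995 — 4 days after the window closed.
Later steps need not be reached.

Step 4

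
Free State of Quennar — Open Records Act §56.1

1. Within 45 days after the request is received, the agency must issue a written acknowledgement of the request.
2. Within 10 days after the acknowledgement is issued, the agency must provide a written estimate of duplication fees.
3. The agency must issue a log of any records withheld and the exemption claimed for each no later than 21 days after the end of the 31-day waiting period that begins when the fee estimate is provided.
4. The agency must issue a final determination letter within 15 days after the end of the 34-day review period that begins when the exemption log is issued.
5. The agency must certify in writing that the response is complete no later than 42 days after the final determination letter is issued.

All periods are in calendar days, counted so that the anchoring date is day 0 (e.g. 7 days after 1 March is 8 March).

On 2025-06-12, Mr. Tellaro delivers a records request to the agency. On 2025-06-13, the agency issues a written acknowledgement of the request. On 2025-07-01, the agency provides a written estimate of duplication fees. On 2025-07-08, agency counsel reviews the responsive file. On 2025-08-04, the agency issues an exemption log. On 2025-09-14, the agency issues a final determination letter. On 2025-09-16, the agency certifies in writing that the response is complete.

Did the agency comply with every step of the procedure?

(1) due by 2025-06-12 + 45 days = 2025-07-27; 2025-06-13 is within that limit.
(2) due by 2025-06-13 + 10 days = 2025-06-23; done 2025-07-01 — 8 days late.
The analysis stops there.

No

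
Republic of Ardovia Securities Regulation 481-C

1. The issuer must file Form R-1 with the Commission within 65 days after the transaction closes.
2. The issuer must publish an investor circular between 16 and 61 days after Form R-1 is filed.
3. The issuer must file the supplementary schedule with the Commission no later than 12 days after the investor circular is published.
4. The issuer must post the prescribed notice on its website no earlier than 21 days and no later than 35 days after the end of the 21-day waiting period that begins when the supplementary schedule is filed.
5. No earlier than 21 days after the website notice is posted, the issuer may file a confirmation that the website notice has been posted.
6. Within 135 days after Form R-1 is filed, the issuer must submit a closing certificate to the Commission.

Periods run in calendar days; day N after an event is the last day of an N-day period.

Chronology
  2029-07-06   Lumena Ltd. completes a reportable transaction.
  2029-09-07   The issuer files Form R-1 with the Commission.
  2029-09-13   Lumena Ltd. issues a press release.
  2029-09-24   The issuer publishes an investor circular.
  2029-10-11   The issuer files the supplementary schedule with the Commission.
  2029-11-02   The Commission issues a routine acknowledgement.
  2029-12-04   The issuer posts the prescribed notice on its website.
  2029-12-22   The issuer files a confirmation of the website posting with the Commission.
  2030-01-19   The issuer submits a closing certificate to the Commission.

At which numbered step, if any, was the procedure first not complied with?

Step 1: 65 days after 2029-07-06 (when the transaction closes) is 2029-09-09; done 2029-09-07 — timely.
Step 2: the window is 16–61 days after 2029-09-07 (when Form R-1 is filed), so 2029-09-23 through 2029-11-07; done 2029-09-24, which is between those dates.
Step 3: 12 days after 2029-09-24 (when the investor circular is published) is 2029-10-06; not done until 2029-10-11, 5 days after the deadline.

Step 3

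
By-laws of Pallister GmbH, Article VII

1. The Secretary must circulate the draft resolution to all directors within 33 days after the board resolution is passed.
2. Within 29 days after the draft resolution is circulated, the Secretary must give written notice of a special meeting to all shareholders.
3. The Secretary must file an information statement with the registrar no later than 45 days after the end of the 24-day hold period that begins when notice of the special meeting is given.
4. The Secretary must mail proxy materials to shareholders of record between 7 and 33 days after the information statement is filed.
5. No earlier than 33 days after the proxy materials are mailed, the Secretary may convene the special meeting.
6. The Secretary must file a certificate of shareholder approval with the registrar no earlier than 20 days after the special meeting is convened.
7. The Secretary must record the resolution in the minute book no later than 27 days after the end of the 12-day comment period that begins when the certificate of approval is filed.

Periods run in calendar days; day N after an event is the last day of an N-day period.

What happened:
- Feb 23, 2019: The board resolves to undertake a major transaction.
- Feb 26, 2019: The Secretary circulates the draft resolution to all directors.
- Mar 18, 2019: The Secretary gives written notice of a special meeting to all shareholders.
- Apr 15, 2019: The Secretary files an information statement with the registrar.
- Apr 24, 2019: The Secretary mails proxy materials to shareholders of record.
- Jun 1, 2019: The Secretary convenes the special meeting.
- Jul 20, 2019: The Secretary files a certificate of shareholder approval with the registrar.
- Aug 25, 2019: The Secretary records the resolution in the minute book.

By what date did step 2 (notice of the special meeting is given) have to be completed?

Mar 27, 2019

Step 2 runs from Feb 26, 2019, when the draft resolution is circulated. 29 days after Feb 26, 2019 is Mar 27, 2019.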